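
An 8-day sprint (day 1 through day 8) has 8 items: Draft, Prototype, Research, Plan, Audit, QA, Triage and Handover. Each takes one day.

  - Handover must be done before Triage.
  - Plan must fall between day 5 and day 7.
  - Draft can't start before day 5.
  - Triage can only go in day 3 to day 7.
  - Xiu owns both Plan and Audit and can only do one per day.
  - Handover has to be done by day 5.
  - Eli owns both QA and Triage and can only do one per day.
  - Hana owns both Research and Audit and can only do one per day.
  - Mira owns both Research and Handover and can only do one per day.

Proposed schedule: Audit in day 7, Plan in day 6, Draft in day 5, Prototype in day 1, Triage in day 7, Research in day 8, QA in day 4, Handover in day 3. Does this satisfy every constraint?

Mira owns both Research and Handover and can only do one per day — holds.
Hana owns both Research and Audit and can only do one per day — holds.
Triage can only go in day 3 to day 7 — holds.
Xiu owns both Plan and Audit and can only do one per day — holds.
Handover has to be done by day 5 — holds.
Eli owns both QA and Triage and can only do one per day — holds.
Draft can't start before day 5 — holds.
Plan must fall between day 5 and day 7 — holds.
Handover must be done before Triage — holds.

Valid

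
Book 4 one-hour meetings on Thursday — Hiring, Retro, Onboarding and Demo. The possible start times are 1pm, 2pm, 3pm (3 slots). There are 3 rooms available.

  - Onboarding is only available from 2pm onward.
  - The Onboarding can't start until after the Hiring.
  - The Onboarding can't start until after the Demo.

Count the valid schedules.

Splitting on Hiring: it can be 1pm (9), 2pm (6). Listing each branch's schedules as (Retro, Onboarding, Demo):
Hiring=1pm: (1pm,2pm,1pm) (1pm,3pm,1pm) (1pm,3pm,2pm) (2pm,2pm,1pm) (2pm,3pm,1pm) (2pm,3pm,2pm) (3pm,2pm,1pm) (3pm,3pm,1pm) (3pm,3pm,2pm) — 9.
Hiring=2pm: (1pm,3pm,1pm) (1pm,3pm,2pm) (2pm,3pm,1pm) (2pm,3pm,2pm) (3pm,3pm,1pm) (3pm,3pm,2pm) — 6.
Summing: 9 + 6 = 15.

15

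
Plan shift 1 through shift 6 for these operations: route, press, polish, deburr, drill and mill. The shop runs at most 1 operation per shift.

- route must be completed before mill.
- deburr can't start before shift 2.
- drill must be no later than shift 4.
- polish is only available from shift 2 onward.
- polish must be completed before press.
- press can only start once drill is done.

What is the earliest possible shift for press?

Precedence pushes press to at least shift 3.
press at shift 3 is achievable: press -> shift 3, drill -> shift 1, deburr -> shift 4, polish -> shift 2, mill -> shift 6, route -> shift 5.

shift 3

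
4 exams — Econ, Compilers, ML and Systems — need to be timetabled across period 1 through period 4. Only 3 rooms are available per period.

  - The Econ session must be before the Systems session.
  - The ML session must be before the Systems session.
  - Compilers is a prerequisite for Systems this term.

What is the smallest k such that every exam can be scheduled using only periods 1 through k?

2 periods

The precedence chain requires at least 2 distinct periods.
With at most 3 per period and 4 exams, at least 2 periods are needed.
2 works (last occupied period: period 2): for example Systems=period 2, ML=period 1, Econ=period 1, Compilers=period 1.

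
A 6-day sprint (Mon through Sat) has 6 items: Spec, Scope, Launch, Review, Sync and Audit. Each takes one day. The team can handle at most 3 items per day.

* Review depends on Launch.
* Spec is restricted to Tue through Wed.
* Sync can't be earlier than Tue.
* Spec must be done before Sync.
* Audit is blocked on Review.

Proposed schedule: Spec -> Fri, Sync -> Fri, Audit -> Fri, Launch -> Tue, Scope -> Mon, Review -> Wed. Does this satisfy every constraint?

Audit is blocked on Review — holds.
Spec must be done before Sync — violated.
Review depends on Launch — holds.
Spec is restricted to Tue through Wed — violated.
Sync can't be earlier than Tue — holds.
The team can handle at most 3 items per day — holds.

No. Spec is restricted to Tue through Wed is not satisfied.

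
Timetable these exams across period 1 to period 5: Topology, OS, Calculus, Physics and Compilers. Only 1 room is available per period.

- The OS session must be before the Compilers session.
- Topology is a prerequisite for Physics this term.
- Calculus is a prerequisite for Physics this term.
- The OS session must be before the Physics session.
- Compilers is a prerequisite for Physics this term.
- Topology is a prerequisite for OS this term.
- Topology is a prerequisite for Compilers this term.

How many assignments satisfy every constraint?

Enumerating: Compilers in period 3, Calculus in period 4, Topology in period 1, Physics in period 5, OS in period 2 | OS in period 2, Topology in period 1, Calculus in period 3, Compilers in period 4, Physics in period 5 | Compilers -> period 4; Calculus -> period 2; OS -> period 3; Topology -> period 1; Physics -> period 5 | OS -> period 3; Physics -> period 5; Compilers -> period 4; Calculus -> period 1; Topology -> period 2.

4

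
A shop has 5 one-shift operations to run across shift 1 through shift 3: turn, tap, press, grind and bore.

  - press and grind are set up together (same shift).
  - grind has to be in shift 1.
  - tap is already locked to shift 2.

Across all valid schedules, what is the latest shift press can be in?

Press must be in the same shift as grind, which can't be after shift 1, so press is at most shift 1.
press at shift 1 is achievable: turn=shift 1; tap=shift 2; bore=shift 1; grind=shift 1; press=shift 1.

shift 1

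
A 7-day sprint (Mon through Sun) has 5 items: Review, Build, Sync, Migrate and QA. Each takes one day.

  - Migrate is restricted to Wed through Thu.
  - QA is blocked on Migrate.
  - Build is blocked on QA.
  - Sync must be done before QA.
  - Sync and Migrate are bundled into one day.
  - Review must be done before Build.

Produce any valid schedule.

Migrate in Wed; Build in Fri; Review in Mon; Sync in Wed; QA in Thu

Checking: Review(Mon) before Build(Fri); Sync(Wed) before QA(Thu); Migrate(Wed) before QA(Thu); QA(Thu) before Build(Fri); Sync = Migrate = Wed; Migrate=Wed in [Wed,Thu].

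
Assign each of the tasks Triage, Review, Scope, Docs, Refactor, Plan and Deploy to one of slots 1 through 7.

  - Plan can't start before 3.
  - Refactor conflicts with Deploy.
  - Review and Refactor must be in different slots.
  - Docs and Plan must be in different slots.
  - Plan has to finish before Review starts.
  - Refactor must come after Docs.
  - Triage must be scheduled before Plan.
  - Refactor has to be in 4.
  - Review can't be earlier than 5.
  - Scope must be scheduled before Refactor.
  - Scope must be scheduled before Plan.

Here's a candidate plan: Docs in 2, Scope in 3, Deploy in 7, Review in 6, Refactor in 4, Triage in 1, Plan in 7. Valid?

Invalid. Plan has to finish before Review starts.

Refactor conflicts with Deploy — holds.
Review can't be earlier than 5 — holds.
Review and Refactor must be in different slots — holds.
Plan can't start before 3 — holds.
Plan has to finish before Review starts — violated.
Refactor has to be in 4 — holds.
Scope must be scheduled before Refactor — holds.
Refactor must come after Docs — holds.
Scope must be scheduled before Plan — holds.
Triage must be scheduled before Plan — holds.
Docs and Plan must be in different slots — holds.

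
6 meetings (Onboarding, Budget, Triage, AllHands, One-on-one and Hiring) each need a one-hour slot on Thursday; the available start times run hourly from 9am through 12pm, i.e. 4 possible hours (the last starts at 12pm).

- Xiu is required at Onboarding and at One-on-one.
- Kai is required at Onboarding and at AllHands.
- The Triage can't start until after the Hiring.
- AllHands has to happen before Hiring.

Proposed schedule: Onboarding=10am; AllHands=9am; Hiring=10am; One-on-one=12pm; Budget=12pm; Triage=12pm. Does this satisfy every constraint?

Yes, all constraints hold

Xiu is required at Onboarding and at One-on-one — holds.
The Triage can't start until after the Hiring — holds.
Kai is required at Onboarding and at AllHands — holds.
AllHands has to happen before Hiring — holds.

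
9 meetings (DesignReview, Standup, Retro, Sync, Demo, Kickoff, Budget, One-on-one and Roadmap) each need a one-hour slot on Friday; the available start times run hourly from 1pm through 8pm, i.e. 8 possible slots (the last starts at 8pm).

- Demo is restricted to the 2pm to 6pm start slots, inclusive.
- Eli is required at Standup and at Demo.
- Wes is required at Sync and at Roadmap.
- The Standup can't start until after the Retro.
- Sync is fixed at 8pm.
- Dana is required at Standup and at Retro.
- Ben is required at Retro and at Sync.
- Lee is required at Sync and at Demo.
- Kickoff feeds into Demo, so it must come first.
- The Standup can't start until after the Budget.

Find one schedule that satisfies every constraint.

Kickoff in 1pm, Sync in 8pm, Roadmap in 1pm, Retro in 1pm, One-on-one in 1pm, Standup in 3pm, DesignReview in 1pm, Budget in 1pm, Demo in 2pm

Checking: Budget(1pm) before Standup(3pm); Retro(1pm) before Standup(3pm); Kickoff(1pm) before Demo(2pm); Standup(3pm) != Demo(2pm); Sync(8pm) != Demo(2pm); Retro(1pm) != Sync(8pm); Standup(3pm) != Retro(1pm); Sync(8pm) != Roadmap(1pm); Demo=2pm in [2pm,6pm]; Sync=8pm in [8pm,8pm].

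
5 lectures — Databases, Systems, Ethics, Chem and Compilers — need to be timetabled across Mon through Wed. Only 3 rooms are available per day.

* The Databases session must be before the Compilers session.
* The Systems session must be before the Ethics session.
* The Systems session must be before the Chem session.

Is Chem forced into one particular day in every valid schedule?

No

Chem can be Tue (e.g. Compilers=Tue; Databases=Mon; Systems=Mon; Chem=Tue; Ethics=Tue) or Wed (e.g. Databases in Mon; Chem in Wed; Systems in Mon; Ethics in Tue; Compilers in Tue).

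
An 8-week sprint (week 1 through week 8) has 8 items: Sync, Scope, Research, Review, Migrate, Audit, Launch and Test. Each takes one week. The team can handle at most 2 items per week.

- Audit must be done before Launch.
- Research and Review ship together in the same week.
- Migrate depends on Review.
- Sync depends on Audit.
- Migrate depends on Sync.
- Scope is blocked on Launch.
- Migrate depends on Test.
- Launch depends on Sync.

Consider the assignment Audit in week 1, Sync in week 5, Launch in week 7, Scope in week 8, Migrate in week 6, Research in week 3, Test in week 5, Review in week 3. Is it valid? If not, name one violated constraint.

Yes, all constraints hold

Audit must be done before Launch — holds.
Migrate depends on Sync — holds.
The team can handle at most 2 items per week — holds.
Migrate depends on Review — holds.
Research and Review ship together in the same week — holds.
Scope is blocked on Launch — holds.
Migrate depends on Test — holds.
Launch depends on Sync — holds.
Sync depends on Audit — holds.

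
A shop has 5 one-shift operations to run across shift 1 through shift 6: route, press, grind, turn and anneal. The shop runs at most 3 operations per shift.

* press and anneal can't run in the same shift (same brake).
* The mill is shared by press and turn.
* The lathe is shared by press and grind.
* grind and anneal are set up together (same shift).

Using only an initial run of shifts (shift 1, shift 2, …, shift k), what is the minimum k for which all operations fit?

With at most 3 per shift and 5 operations, at least 2 shifts are needed.
2 works (last occupied shift: shift 2): for example turn=shift 2, anneal=shift 2, press=shift 1, route=shift 1, grind=shift 2.

2 shifts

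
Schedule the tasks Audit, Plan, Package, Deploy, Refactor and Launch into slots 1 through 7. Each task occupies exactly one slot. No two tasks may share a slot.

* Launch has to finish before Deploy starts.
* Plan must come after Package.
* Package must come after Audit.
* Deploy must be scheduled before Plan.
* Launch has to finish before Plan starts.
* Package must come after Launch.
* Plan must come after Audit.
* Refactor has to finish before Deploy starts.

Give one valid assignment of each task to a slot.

Plan=6; Package=3; Audit=2; Launch=1; Refactor=4; Deploy=5

Checking: Launch(1) before Package(3); Refactor(4) before Deploy(5); Audit(2) before Package(3); Package(3) before Plan(6); Audit(2) before Plan(6); Deploy(5) before Plan(6); Launch(1) before Plan(6); Launch(1) before Deploy(5); max 1 per slot (cap 1).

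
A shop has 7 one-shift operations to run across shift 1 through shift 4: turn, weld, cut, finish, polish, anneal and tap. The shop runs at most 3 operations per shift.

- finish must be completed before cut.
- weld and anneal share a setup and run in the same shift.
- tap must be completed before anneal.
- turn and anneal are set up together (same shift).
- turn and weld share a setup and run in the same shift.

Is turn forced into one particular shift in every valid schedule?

turn can be shift 2 (e.g. finish -> shift 1; tap -> shift 1; cut -> shift 3; polish -> shift 1; anneal -> shift 2; weld -> shift 2; turn -> shift 2) or shift 3 (e.g. finish=shift 1; weld=shift 3; cut=shift 2; polish=shift 1; turn=shift 3; anneal=shift 3; tap=shift 1).

No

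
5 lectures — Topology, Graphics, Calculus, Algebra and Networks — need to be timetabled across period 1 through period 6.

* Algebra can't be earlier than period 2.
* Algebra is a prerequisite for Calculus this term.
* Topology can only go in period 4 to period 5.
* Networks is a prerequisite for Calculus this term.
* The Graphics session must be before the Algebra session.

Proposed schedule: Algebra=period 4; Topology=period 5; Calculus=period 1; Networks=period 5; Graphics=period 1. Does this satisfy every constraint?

Invalid. Networks is a prerequisite for Calculus this term.

Algebra is a prerequisite for Calculus this term — violated.
Networks is a prerequisite for Calculus this term — violated.
Topology can only go in period 4 to period 5 — holds.
The Graphics session must be before the Algebra session — holds.
Algebra can't be earlier than period 2 — holds.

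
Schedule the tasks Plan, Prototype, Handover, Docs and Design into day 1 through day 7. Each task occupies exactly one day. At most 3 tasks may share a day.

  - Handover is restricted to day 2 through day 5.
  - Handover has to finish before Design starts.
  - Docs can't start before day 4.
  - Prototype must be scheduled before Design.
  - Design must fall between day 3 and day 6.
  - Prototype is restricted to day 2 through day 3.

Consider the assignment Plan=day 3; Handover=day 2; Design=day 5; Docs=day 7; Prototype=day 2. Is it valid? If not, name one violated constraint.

Handover is restricted to day 2 through day 5 — holds.
At most 3 tasks may share a day — holds.
Prototype is restricted to day 2 through day 3 — holds.
Docs can't start before day 4 — holds.
Prototype must be scheduled before Design — holds.
Handover has to finish before Design starts — holds.
Design must fall between day 3 and day 6 — holds.

Yes, all constraints hold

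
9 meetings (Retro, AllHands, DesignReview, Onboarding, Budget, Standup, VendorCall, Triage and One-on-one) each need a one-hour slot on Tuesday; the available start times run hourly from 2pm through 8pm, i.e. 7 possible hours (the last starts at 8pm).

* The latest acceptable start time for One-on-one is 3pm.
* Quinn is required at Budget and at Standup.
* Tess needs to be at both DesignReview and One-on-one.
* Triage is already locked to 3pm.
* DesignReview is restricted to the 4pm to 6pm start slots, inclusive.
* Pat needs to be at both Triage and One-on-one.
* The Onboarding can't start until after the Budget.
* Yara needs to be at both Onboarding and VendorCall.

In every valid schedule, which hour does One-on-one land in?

2pm

One-on-one's window is 2pm–3pm.
Triage is fixed at 3pm, and One-on-one can't share a hour with Triage.
So One-on-one must be 2pm.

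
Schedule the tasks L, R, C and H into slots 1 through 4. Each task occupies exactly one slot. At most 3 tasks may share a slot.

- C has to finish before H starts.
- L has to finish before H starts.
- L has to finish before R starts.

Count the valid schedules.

31

Splitting on L: it can be 1 (18), 2 (10), 3 (3). Listing each branch's schedules as (R, C, H):
L=1: (2,1,2) (2,1,3) (2,1,4) (2,2,3) (2,2,4) (2,3,4) (3,1,2) (3,1,3) (3,1,4) (3,2,3) (3,2,4) (3,3,4) (4,1,2) (4,1,3) (4,1,4) (4,2,3) (4,2,4) (4,3,4) — 18.
L=2: (3,1,3) (3,1,4) (3,2,3) (3,2,4) (3,3,4) (4,1,3) (4,1,4) (4,2,3) (4,2,4) (4,3,4) — 10.
L=3: (4,1,4) (4,2,4) (4,3,4) — 3.
Summing: 18 + 10 + 3 = 31.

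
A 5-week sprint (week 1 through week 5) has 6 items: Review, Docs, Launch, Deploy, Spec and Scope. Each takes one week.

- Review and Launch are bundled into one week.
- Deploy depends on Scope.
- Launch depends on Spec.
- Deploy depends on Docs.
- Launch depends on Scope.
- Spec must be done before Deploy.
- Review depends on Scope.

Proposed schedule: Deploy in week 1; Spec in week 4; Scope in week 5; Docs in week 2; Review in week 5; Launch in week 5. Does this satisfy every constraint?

No. Deploy depends on Scope is not satisfied.

Spec must be done before Deploy — violated.
Review depends on Scope — violated.
Deploy depends on Scope — violated.
Review and Launch are bundled into one week — holds.
Launch depends on Spec — holds.
Launch depends on Scope — violated.
Deploy depends on Docs — violated.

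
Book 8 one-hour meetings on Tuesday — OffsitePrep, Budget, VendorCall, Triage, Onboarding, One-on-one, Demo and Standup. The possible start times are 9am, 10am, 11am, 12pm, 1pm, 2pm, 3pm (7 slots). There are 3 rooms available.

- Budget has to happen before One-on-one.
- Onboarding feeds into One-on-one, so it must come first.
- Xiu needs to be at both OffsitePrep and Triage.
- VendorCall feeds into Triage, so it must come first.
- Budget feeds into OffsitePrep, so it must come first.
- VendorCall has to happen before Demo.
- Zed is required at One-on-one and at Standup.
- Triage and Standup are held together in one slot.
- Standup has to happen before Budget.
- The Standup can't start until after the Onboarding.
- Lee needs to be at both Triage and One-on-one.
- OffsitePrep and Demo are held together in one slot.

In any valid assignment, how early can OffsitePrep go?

Precedence pushes OffsitePrep to at least 12pm.
OffsitePrep at 12pm is achievable: VendorCall -> 9am; Demo -> 12pm; Standup -> 10am; Triage -> 10am; Budget -> 11am; Onboarding -> 9am; One-on-one -> 12pm; OffsitePrep -> 12pm.

12pm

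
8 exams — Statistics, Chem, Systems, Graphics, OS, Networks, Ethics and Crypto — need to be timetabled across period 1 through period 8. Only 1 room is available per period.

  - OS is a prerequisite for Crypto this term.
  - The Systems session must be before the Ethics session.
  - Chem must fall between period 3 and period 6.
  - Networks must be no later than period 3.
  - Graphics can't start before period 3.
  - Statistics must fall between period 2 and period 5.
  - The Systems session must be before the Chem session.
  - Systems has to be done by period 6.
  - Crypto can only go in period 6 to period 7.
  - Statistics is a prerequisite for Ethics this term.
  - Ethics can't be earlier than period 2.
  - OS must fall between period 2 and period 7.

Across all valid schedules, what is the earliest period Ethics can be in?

Ethics is available from period 2; precedence pushes Ethics to at least period 3.
Ethics at period 4 is achievable: Systems=period 3, Statistics=period 2, Crypto=period 7, Graphics=period 8, Chem=period 5, OS=period 6, Ethics=period 4, Networks=period 1.
Nothing earlier works — the capacity limit rule out every period before period 4.

period 4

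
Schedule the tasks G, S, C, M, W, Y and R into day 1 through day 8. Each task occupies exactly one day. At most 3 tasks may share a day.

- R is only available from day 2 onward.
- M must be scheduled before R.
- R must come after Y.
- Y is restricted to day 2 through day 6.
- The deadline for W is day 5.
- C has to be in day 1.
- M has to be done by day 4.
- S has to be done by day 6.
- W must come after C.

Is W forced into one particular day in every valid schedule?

W can be day 2 (e.g. Y in day 2; W in day 2; R in day 3; G in day 2; C in day 1; S in day 1; M in day 1) or day 3 (e.g. Y in day 2, C in day 1, S in day 1, W in day 3, M in day 1, R in day 3, G in day 2).

No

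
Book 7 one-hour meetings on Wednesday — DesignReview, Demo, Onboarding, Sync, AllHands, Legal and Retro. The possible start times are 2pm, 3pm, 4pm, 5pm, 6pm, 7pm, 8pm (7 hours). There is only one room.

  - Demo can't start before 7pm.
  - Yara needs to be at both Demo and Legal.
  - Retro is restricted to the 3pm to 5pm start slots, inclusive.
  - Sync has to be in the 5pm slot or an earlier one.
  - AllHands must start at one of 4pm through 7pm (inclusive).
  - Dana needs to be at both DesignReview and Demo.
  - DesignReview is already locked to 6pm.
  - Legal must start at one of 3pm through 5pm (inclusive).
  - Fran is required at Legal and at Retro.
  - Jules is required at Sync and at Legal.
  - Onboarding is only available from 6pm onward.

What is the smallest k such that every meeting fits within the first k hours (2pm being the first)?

7

With at most 1 per hour and 7 meetings, at least 7 hours are needed.
Demo can't be placed before 7pm — that is hour 6 counting from 2pm — so the schedule must run through at least 6 hours.
7 works (last occupied hour: 8pm): for example Sync -> 2pm, Legal -> 3pm, Onboarding -> 8pm, Demo -> 7pm, Retro -> 4pm, AllHands -> 5pm, DesignReview -> 6pm.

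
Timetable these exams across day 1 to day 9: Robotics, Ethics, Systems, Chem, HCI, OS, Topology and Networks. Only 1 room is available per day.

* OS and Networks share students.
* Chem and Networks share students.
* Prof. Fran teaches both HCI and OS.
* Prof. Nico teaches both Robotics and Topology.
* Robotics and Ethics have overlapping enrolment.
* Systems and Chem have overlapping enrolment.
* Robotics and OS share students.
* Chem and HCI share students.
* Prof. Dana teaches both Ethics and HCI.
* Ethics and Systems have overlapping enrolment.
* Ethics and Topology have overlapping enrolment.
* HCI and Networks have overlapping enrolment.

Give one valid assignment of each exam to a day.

Chem in day 4, Topology in day 7, Networks in day 8, Robotics in day 1, Systems in day 3, HCI in day 5, OS in day 6, Ethics in day 2

Checking: Robotics(day 1) != Topology(day 7); Ethics(day 2) != Systems(day 3); Ethics(day 2) != Topology(day 7); Ethics(day 2) != HCI(day 5); Robotics(day 1) != OS(day 6); HCI(day 5) != Networks(day 8); Chem(day 4) != HCI(day 5); Robotics(day 1) != Ethics(day 2); Chem(day 4) != Networks(day 8); HCI(day 5) != OS(day 6); OS(day 6) != Networks(day 8); Systems(day 3) != Chem(day 4); max 1 per day (cap 1).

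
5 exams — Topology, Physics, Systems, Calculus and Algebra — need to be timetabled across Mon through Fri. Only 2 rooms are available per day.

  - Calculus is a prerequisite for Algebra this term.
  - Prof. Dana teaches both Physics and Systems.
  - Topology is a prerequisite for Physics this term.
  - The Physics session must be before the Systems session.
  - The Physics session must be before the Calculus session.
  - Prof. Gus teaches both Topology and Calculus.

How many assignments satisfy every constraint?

Splitting on Topology: it can be Mon (11), Tue (2). Listing each branch's schedules as (Physics, Systems, Calculus, Algebra):
Topology=Mon: (Tue,Wed,Wed,Thu) (Tue,Wed,Wed,Fri) (Tue,Wed,Thu,Fri) (Tue,Thu,Wed,Thu) (Tue,Thu,Wed,Fri) (Tue,Thu,Thu,Fri) (Tue,Fri,Wed,Thu) (Tue,Fri,Wed,Fri) (Tue,Fri,Thu,Fri) (Wed,Thu,Thu,Fri) (Wed,Fri,Thu,Fri) — 11.
Topology=Tue: (Wed,Thu,Thu,Fri) (Wed,Fri,Thu,Fri) — 2.
Summing: 11 + 2 = 13.

13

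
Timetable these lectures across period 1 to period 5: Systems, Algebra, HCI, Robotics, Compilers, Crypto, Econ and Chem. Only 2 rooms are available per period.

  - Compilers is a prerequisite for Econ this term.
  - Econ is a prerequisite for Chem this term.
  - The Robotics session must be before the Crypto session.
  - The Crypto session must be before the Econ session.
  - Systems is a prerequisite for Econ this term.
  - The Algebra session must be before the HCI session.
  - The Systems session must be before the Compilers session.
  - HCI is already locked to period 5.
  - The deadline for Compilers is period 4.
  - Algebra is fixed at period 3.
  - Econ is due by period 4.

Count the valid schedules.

7

Splitting on Systems: it can be period 1 (6), period 2 (1). Listing each branch's schedules as (Algebra, HCI, Robotics, Compilers, Crypto, Econ, Chem) by period number:
Systems=period 1: (3,5,1,2,2,3,4) (3,5,1,2,2,3,5) (3,5,1,2,2,4,5) (3,5,1,2,3,4,5) (3,5,1,3,2,4,5) (3,5,2,2,3,4,5) — 6.
Systems=period 2: (3,5,1,3,2,4,5) — 1.
Summing: 6 + 1 = 7.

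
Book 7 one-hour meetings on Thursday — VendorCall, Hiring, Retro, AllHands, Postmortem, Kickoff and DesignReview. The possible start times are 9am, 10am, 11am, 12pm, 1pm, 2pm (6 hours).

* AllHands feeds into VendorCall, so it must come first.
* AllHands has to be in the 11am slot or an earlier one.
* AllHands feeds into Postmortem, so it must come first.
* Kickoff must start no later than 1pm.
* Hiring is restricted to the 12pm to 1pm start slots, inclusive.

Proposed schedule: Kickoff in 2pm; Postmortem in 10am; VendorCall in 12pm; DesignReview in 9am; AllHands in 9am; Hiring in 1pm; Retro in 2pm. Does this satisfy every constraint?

Kickoff must start no later than 1pm — violated.
AllHands feeds into VendorCall, so it must come first — holds.
AllHands feeds into Postmortem, so it must come first — holds.
Hiring is restricted to the 12pm to 1pm start slots, inclusive — holds.
AllHands has to be in the 11am slot or an earlier one — holds.

No. Kickoff must start no later than 1pm is not satisfied.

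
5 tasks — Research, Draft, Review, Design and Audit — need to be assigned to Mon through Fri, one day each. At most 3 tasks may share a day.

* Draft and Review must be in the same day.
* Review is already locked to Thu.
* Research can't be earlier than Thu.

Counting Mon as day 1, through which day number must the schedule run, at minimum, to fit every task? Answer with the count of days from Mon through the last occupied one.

With at most 3 per day and 5 tasks, at least 2 days are needed.
Research can't be placed before Thu — that is day 4 counting from Mon — so the schedule must run through at least 4 days.
4 works (last occupied day: Thu): for example Research -> Thu; Review -> Thu; Draft -> Thu; Design -> Mon; Audit -> Mon.

4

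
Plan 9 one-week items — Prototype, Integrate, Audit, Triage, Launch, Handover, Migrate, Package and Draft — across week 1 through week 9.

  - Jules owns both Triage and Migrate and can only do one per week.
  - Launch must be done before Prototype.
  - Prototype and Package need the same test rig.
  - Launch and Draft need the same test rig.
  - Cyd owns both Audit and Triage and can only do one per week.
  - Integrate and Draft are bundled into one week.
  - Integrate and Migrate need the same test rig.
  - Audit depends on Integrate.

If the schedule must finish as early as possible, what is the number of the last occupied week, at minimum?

3

The precedence chain requires at least 2 distinct weeks.
Could 2 weeks be enough, i.e. nothing placed later than week 2? No: Audit must come after Integrate (at week 1 or later) → {week 2}; Integrate must come before Audit (at week 2 or earlier) → {week 1}; Prototype must come after Launch (at week 1 or later) → {week 2}; Launch must come before Prototype (at week 2 or earlier) → {week 1}; Draft must be in the same week as Integrate (in {week 1}) → {week 1}; Draft can't share with Launch (week 1) → nothing is left.
So 2 weeks is not enough.
3 works (last occupied week: week 3): for example Triage -> week 1, Audit -> week 3, Launch -> week 1, Package -> week 1, Migrate -> week 3, Prototype -> week 2, Integrate -> week 2, Handover -> week 1, Draft -> week 2.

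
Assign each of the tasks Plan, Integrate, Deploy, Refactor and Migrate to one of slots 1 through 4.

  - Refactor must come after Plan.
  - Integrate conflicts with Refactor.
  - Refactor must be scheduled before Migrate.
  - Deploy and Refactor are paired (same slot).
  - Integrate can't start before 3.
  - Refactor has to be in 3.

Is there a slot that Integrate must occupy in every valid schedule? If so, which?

Integrate's window is 3–4.
Refactor is fixed at 3, and Integrate can't share a slot with Refactor.
So Integrate must be 4.

4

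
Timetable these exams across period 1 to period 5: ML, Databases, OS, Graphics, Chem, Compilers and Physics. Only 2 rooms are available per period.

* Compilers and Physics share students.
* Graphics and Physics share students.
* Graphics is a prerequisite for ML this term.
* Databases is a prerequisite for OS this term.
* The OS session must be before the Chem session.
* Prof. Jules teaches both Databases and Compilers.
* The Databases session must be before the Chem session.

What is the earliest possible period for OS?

Precedence pushes OS to at least period 2; downstream work caps OS at period 4.
OS at period 2 is achievable: OS in period 2; ML in period 2; Graphics in period 1; Compilers in period 3; Physics in period 4; Chem in period 3; Databases in period 1.

period 2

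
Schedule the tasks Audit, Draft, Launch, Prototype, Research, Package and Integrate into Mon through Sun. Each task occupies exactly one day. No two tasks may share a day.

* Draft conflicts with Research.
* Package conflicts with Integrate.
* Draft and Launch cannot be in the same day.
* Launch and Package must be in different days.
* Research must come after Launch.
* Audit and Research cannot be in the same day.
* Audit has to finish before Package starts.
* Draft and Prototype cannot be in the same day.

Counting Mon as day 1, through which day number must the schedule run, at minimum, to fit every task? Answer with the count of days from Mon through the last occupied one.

7

The precedence chain requires at least 2 distinct days.
With at most 1 per day and 7 tasks, at least 7 days are needed.
7 works (last occupied day: Sun): for example Package in Thu, Launch in Tue, Research in Wed, Integrate in Sun, Prototype in Sat, Audit in Mon, Draft in Fri.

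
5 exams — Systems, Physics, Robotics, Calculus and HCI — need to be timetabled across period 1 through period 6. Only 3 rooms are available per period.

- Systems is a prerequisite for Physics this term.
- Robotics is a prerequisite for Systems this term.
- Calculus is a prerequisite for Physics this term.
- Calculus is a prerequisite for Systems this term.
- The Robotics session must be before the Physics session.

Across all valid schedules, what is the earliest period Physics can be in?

Precedence pushes Physics to at least period 3.
Physics at period 3 is achievable: Systems in period 2, Calculus in period 1, Physics in period 3, Robotics in period 1, HCI in period 1.

period 3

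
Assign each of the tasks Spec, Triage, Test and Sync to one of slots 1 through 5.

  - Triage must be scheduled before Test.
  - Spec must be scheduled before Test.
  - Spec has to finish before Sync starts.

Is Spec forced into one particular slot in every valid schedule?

No

Spec can be 1 (e.g. Spec in 1, Sync in 2, Test in 2, Triage in 1) or 2 (e.g. Triage -> 1, Sync -> 3, Test -> 3, Spec -> 2).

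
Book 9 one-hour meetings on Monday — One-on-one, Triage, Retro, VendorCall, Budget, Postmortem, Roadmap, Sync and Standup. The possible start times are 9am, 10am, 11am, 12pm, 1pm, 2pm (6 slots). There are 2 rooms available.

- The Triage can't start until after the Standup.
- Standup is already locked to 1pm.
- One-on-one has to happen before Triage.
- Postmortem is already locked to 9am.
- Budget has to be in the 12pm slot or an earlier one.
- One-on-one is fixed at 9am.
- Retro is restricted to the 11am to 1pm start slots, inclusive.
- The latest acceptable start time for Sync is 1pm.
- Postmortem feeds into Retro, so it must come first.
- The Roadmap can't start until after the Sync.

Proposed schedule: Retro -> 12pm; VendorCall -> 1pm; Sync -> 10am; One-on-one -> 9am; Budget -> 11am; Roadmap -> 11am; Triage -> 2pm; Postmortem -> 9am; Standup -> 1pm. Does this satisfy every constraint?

One-on-one is fixed at 9am — holds.
Postmortem is already locked to 9am — holds.
Postmortem feeds into Retro, so it must come first — holds.
One-on-one has to happen before Triage — holds.
Standup is already locked to 1pm — holds.
The Roadmap can't start until after the Sync — holds.
There are 2 rooms available — holds.
The latest acceptable start time for Sync is 1pm — holds.
The Triage can't start until after the Standup — holds.
Retro is restricted to the 11am to 1pm start slots, inclusive — holds.
Budget has to be in the 12pm slot or an earlier one — holds.

Yes, all constraints hold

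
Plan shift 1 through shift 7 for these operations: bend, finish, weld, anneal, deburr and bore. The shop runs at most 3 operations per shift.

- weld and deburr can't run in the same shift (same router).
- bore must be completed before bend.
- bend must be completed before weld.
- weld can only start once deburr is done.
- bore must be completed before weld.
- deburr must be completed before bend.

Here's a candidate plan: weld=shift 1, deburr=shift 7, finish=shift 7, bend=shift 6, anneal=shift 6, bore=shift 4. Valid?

bore must be completed before weld — violated.
bend must be completed before weld — violated.
bore must be completed before bend — holds.
deburr must be completed before bend — violated.
weld and deburr can't run in the same shift (same router) — holds.
The shop runs at most 3 operations per shift — holds.
weld can only start once deburr is done — violated.

No — it violates: weld can only start once deburr is done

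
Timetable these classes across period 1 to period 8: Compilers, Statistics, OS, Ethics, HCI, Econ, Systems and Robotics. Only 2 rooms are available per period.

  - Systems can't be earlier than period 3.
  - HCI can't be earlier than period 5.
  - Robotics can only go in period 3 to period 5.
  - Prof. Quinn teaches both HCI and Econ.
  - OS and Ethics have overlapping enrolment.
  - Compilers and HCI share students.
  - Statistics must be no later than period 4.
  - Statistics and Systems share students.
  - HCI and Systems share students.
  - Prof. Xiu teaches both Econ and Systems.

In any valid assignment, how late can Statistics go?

Statistics's own window allows nothing later than period 4.
Statistics at period 4 is achievable: Robotics=period 3; Systems=period 3; OS=period 1; Statistics=period 4; Ethics=period 2; Econ=period 2; HCI=period 5; Compilers=period 1.

period 4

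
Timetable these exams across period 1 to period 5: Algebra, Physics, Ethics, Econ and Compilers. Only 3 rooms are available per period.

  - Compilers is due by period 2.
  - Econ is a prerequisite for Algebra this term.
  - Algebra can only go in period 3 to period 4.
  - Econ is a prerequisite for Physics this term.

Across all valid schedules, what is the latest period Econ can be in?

period 3

Downstream work caps Econ at period 3.
Econ at period 3 is achievable: Econ in period 3; Compilers in period 1; Ethics in period 1; Algebra in period 4; Physics in period 4.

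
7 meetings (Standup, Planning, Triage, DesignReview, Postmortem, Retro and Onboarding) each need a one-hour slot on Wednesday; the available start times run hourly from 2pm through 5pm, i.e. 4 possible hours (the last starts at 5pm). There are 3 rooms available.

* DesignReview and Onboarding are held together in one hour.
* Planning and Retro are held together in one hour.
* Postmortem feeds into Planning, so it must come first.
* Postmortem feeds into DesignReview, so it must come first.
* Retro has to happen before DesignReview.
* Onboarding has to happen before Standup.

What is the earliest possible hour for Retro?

Retro must be in the same hour as Planning, which can't be before 3pm, so Retro is at least 3pm; downstream work caps Retro at 3pm.
Retro at 3pm is achievable: Planning in 3pm; Onboarding in 4pm; Retro in 3pm; DesignReview in 4pm; Triage in 2pm; Postmortem in 2pm; Standup in 5pm.

3pm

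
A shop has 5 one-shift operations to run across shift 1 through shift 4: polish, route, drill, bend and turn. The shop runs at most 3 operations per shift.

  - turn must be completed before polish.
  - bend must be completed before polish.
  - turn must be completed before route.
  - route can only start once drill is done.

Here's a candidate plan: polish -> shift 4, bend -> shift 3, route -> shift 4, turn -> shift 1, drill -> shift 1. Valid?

The shop runs at most 3 operations per shift — holds.
turn must be completed before route — holds.
route can only start once drill is done — holds.
bend must be completed before polish — holds.
turn must be completed before polish — holds.

Yes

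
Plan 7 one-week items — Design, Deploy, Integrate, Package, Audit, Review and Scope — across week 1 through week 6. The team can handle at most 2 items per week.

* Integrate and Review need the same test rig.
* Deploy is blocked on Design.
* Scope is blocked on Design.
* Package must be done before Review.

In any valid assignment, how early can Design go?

Downstream work caps Design at week 5.
Design at week 1 is achievable: Audit=week 4; Design=week 1; Scope=week 3; Deploy=week 2; Package=week 1; Integrate=week 3; Review=week 2.

week 1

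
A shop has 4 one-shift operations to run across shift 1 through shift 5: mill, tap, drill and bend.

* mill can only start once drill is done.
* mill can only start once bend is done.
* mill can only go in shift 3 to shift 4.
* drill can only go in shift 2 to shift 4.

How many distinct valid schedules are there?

Splitting on mill: it can be shift 3 (10), shift 4 (30). Listing each branch's schedules as (tap, drill, bend) by shift number:
mill=shift 3: (1,2,1) (1,2,2) (2,2,1) (2,2,2) (3,2,1) (3,2,2) (4,2,1) (4,2,2) (5,2,1) (5,2,2) — 10.
mill=shift 4: (1,2,1) (1,2,2) (1,2,3) (1,3,1) (1,3,2) (1,3,3) (2,2,1) (2,2,2) (2,2,3) (2,3,1) (2,3,2) (2,3,3) (3,2,1) (3,2,2) (3,2,3) (3,3,1) (3,3,2) (3,3,3) (4,2,1) (4,2,2) (4,2,3) (4,3,1) (4,3,2) (4,3,3) (5,2,1) (5,2,2) (5,2,3) (5,3,1) (5,3,2) (5,3,3) — 30.
Summing: 10 + 30 = 40.

40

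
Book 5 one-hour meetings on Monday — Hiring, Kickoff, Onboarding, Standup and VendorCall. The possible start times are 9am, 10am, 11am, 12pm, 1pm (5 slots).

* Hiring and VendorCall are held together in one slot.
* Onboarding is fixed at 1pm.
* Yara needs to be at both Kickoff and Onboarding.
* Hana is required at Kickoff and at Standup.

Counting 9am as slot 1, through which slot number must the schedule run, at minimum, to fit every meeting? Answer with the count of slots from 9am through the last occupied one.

Onboarding can't be placed before 1pm — that is slot 5 counting from 9am — so the schedule must run through at least 5 slots.
5 works (last occupied slot: 1pm): for example Standup -> 10am, VendorCall -> 9am, Kickoff -> 9am, Hiring -> 9am, Onboarding -> 1pm.

5 slots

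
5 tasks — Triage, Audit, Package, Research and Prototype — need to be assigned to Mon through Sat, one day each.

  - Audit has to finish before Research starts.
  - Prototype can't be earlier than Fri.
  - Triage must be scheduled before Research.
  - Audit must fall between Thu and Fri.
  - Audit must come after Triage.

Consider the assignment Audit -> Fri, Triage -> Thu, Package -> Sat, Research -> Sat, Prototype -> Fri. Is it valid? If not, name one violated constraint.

Valid

Audit must fall between Thu and Fri — holds.
Audit must come after Triage — holds.
Audit has to finish before Research starts — holds.
Triage must be scheduled before Research — holds.
Prototype can't be earlier than Fri — holds.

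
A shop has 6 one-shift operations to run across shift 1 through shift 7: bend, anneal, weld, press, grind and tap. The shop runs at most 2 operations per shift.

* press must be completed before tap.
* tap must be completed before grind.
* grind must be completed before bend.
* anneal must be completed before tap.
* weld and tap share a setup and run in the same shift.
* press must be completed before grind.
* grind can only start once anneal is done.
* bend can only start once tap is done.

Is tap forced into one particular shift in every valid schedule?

tap can be shift 2 (e.g. bend -> shift 4; press -> shift 1; grind -> shift 3; tap -> shift 2; anneal -> shift 1; weld -> shift 2) or shift 3 (e.g. tap=shift 3, bend=shift 5, anneal=shift 1, weld=shift 3, grind=shift 4, press=shift 1).

No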